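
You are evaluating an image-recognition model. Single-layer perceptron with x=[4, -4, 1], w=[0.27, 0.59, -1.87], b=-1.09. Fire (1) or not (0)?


z = (4)·(0.27) + (-4)·(0.59) + (1)·(-1.87) - 1.09
  = -4.24
step(z) = 0 (z<0)

0


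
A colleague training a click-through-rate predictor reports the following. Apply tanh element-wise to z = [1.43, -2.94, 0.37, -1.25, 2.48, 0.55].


tanh(1.43) = 0.8917
tanh(-2.94) = -0.9944
tanh(0.37) = 0.354
tanh(-1.25) = -0.8483
tanh(2.48) = 0.9861
tanh(0.55) = 0.5005
result = [0.8917, -0.9944, 0.354, -0.8483, 0.9861, 0.5005]

[0.8917, -0.9944, 0.354, -0.8483, 0.9861, 0.5005]


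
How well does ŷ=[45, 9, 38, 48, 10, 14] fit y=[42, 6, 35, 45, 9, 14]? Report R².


ȳ = 25.1667
SS_res = Σ(y-ŷ)² = 37
SS_tot = Σ(y-ȳ)² = 1526.83
R² = 1 - SS_res/SS_tot = 1 - 0.0242 = 0.9758

0.9758


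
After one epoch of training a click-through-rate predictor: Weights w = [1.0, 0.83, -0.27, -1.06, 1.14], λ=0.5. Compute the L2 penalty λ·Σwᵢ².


‖w‖₂² = (1.0)² + (0.83)² + (-0.27)² + (-1.06)² + (1.14)²
     = 1 + 0.6889 + 0.0729 + 1.1236 + 1.2996
     = 4.185
λ·‖w‖₂² = 0.5·4.185 = 2.0925

2.0925


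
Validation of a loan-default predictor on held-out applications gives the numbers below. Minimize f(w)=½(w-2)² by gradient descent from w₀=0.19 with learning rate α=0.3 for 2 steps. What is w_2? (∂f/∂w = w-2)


step 1: grad = 0.19-2 = -1.81; w = 0.19 - 0.3·(-1.81) = 0.733
step 2: grad = 0.733-2 = -1.267; w = 0.733 - 0.3·(-1.267) = 1.1131

1.1131


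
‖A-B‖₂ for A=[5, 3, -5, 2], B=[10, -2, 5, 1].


d = √((5-10)² + (3+ 2)² + (-5-5)² + (2-1)²)
  = √(25 + 25 + 100 + 1)
  = √151 = 12.2882

12.2882


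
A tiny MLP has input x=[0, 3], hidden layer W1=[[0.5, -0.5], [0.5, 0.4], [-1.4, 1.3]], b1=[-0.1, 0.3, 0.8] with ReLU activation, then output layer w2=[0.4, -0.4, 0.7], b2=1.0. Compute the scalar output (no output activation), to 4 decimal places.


z1[0] = (0.5)·(0) + (-0.5)·(3) - 0.1 = -1.6
z1[1] = (0.5)·(0) + (0.4)·(3) + 0.3 = 1.5
z1[2] = (-1.4)·(0) + (1.3)·(3) + 0.8 = 4.7
h = ReLU(z1) = [0.0, 1.5, 4.7]
output = (0.4)·(0.0) + (-0.4)·(1.5) + (0.7)·(4.7) + 1.0 = 3.69

3.69


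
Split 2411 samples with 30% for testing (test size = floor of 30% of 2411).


Test = ⌊2411·30/100⌋ = 723
Train = 2411 - 723 = 1688

Train: 1688, Test: 723


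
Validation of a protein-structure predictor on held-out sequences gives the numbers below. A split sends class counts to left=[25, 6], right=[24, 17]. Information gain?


Parent = [49, 23], H_parent = 0.9038
H_left = 0.7088 (n=31), H_right = 0.9789 (n=41)
H_children = (31/72)·0.7088 + (41/72)·0.9789 = 0.8626
IG = 0.9038 - 0.8626 = 0.0412

0.0412


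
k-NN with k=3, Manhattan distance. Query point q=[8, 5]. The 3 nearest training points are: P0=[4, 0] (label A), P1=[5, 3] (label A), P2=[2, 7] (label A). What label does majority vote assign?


d(q,P0) = 9  (label A)
d(q,P1) = 5  (label A)
d(q,P2) = 8  (label A)
Votes: A=3, B=0
Majority → A

A


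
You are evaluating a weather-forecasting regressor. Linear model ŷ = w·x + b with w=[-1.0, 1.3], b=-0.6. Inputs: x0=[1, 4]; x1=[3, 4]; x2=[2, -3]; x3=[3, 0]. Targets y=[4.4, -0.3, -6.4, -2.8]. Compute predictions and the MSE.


ŷ0 = (-1.0)·(1) + (1.3)·(4) - 0.6 = 3.6
ŷ1 = (-1.0)·(3) + (1.3)·(4) - 0.6 = 1.6
ŷ2 = (-1.0)·(2) + (1.3)·(-3) - 0.6 = -6.5
ŷ3 = (-1.0)·(3) + (1.3)·(0) - 0.6 = -3.6
errors² = [0.64, 3.61, 0.01, 0.64]
MSE = 4.9000/4 = 1.225

1.225


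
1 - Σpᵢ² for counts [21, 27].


Probabilities: [21/48, 27/48] ≈ [0.4375, 0.5625]
Σpᵢ² = (441 + 729)/48² = 1170/2304
Gini = 1 - Σpᵢ² = 1 - 1170/2304 = 0.4922

0.4922


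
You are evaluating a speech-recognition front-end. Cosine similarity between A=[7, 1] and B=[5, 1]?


A·B = 7·5 + 1·1 = 36
‖A‖ = √50 = 7.0711, ‖B‖ = √26 = 5.099
cos = 36/(√50·√26) = 36/√1300 = 0.9985

0.9985


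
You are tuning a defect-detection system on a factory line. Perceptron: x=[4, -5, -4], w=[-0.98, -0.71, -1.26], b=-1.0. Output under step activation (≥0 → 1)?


z = (4)·(-0.98) + (-5)·(-0.71) + (-4)·(-1.26) - 1.0
  = 3.67
step(z) = 1 (z≥0)

1


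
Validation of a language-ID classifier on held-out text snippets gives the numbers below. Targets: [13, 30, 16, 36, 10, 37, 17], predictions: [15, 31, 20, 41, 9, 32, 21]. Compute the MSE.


Squared errors: (13-15)²=4, (30-31)²=1, (16-20)²=16, (36-41)²=25, (10-9)²=1, (37-32)²=25, (17-21)²=16
Sum = 88
MSE = 88/7 = 88/7

88/7


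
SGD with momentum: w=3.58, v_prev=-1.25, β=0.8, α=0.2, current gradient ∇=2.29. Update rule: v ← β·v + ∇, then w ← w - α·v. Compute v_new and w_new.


v_new = 0.8·-1.25 + 2.29 = -1 + 2.29 = 1.29
w_new = 3.58 - 0.2·1.29 = 3.58 - 0.258 = 3.322

v_new=1.29, w_new=3.322


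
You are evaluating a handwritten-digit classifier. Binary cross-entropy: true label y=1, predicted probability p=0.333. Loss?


BCE = -[y·ln(p) + (1-y)·ln(1-p)]
= -1·ln(0.333) - 0
= -ln(0.333) = 1.0996

1.0996


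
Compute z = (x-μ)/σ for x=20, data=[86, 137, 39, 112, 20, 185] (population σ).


μ = 96.5, σ = 56.2457
z = (20 - 96.5)/56.2457 = -1.3601

-1.3601


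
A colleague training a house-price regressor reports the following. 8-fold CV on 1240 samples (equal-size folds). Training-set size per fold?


Fold size = 1240/8 = 155
Training per fold = 1240 - 155 = 1085

1085


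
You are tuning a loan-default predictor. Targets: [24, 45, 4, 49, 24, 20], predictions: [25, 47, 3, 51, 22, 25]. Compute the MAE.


Absolute errors: |24-25|=1, |45-47|=2, |4-3|=1, |49-51|=2, |24-22|=2, |20-25|=5
Sum = 13
MAE = 13/6 = 13/6

13/6


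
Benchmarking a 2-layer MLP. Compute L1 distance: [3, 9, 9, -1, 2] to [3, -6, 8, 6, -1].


d = |3-3| + |9+ 6| + |9-8| + |-1-6| + |2+ 1|
  = 0 + 15 + 1 + 7 + 3
  = 26

26


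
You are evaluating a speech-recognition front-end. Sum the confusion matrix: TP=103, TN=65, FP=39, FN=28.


Total = TP + TN + FP + FN
= 103 + 65 + 39 + 28
= 235
(Predicted positive: 142, predicted negative: 93)

235


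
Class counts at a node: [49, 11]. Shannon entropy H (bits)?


Probabilities: [49/60, 11/60] ≈ [0.8167, 0.1833]
H = -((49/60)·log₂(49/60) + (11/60)·log₂(11/60))
  = 0.6873 bits

0.6873 bits


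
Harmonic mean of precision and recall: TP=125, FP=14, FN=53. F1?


Precision = 125/139 = 0.8993
Recall = 125/178 = 0.7022
F1 = 2·P·R/(P+R) = 2·TP/(2·TP+FP+FN) = 250/(250+14+53) = 250/317 = 0.7886

0.7886


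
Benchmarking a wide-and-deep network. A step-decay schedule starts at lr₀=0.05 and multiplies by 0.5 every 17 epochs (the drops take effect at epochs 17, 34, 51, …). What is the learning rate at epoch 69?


n_drops = ⌊69/17⌋ = 4
lr = 0.05·0.5^4 = 0.05·0.0625 = 0.003125

0.003125


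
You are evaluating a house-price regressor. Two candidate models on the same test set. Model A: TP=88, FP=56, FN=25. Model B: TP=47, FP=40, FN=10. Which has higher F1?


Model A: P=88/144=0.6111, R=88/113=0.7788, F1=2PR/(P+R)=2TP/(2TP+FP+FN)=176/257=0.6848
Model B: P=47/87=0.5402, R=47/57=0.8246, F1=2PR/(P+R)=2TP/(2TP+FP+FN)=94/144=0.6528
0.6848 > 0.6528 → Model A

Model A


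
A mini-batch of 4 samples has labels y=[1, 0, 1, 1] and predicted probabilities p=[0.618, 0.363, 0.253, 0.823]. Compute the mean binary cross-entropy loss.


L[0] = -ln(0.618) = 0.4813
L[1] = -ln(1-0.363) = -ln(0.637) = 0.451
L[2] = -ln(0.253) = 1.3744
L[3] = -ln(0.823) = 0.1948
mean = (0.4813 + 0.451 + 1.3744 + 0.1948)/4 = 0.6254

0.6254


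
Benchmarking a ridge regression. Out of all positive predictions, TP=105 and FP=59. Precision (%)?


Precision = TP/(TP+FP)
= 105/(105+59)
= 105/164 = 64.02%

64.02%


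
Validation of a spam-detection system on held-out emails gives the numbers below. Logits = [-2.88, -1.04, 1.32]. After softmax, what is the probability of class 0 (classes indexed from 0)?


Exponentials: e^-2.88=0.0561, e^-1.04=0.3535, e^1.32=3.7434
Sum = 4.153
Softmax = [0.0135, 0.0851, 0.9014]
p[0] = 0.0561/4.153 = 0.0135

0.0135


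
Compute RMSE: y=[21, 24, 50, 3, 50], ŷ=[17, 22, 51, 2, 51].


MSE = 23/5 = 4.6
RMSE = √(23/5) = 2.1448

2.1448


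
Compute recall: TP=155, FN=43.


Recall = TP/(TP+FN)
= 155/(155+43)
= 155/198 = 78.28%

78.28%


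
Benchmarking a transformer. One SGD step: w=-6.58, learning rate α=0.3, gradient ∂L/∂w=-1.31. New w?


w_new = w - α·∇
= -6.58 - 0.3·-1.31
= -6.58 + 0.393
= -6.187

-6.187


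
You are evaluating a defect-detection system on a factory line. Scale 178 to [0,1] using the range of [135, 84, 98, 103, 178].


min=84, max=178
(178-84)/(178-84) = 94/94 = 1.0

1.0


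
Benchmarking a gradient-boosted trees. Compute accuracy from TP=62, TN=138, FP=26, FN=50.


Accuracy = (TP+TN)/(TP+TN+FP+FN)
= (62+138)/(276)
= 200/276 = 72.46%

72.46%


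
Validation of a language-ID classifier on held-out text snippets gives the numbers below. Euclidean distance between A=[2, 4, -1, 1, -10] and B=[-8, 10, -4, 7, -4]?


d = √((2+ 8)² + (4-10)² + (-1+ 4)² + (1-7)² + (-10+ 4)²)
  = √(100 + 36 + 9 + 36 + 36)
  = √217 = 14.7309

14.7309


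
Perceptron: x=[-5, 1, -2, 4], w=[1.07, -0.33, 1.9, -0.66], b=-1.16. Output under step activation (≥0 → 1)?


z = (-5)·(1.07) + (1)·(-0.33) + (-2)·(1.9) + (4)·(-0.66) - 1.16
  = -13.28
step(z) = 0 (z<0)

0


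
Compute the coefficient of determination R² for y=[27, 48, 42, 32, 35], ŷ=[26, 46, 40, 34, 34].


ȳ = 36.8
SS_res = Σ(y-ŷ)² = 14
SS_tot = Σ(y-ȳ)² = 274.8
R² = 1 - SS_res/SS_tot = 1 - 0.0509 = 0.9491

0.9491


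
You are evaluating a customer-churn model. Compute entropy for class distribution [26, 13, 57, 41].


Probabilities: [26/137, 13/137, 57/137, 41/137] ≈ [0.1898, 0.0949, 0.4161, 0.2993]
H = -((26/137)·log₂(26/137) + (13/137)·log₂(13/137) + (57/137)·log₂(57/137) + (41/137)·log₂(41/137))
  = 1.8247 bits

1.8247 bits


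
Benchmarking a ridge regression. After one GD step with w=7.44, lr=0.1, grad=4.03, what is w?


w_new = w - α·∇
= 7.44 - 0.1·4.03
= 7.44 - 0.403
= 7.037

7.037


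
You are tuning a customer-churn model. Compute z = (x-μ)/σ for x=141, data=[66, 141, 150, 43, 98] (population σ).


μ = 99.6, σ = 41.4468
z = (141 - 99.6)/41.4468 = 0.9989

0.9989


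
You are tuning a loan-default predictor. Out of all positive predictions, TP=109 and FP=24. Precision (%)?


Precision = TP/(TP+FP)
= 109/(109+24)
= 109/133 = 81.95%

81.95%


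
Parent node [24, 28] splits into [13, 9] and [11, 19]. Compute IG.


Parent = [24, 28], H_parent = 0.9957
H_left = 0.976 (n=22), H_right = 0.9481 (n=30)
H_children = (22/52)·0.976 + (30/52)·0.9481 = 0.9599
IG = 0.9957 - 0.9599 = 0.0358

0.0358


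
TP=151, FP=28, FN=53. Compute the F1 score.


Precision = 151/179 = 0.8436
Recall = 151/204 = 0.7402
F1 = 2·P·R/(P+R) = 2·TP/(2·TP+FP+FN) = 302/(302+28+53) = 302/383 = 0.7885

0.7885


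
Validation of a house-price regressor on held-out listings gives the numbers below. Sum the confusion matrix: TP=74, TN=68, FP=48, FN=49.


Total = TP + TN + FP + FN
= 74 + 68 + 48 + 49
= 239
(Predicted positive: 122, predicted negative: 117)

239


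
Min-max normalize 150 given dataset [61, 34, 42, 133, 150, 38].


min=34, max=150
(150-34)/(150-34) = 116/116 = 1.0

1.0


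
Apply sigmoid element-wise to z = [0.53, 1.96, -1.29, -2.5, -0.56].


σ(0.53) = 1/(1+e^-0.53) = 0.6295
σ(1.96) = 1/(1+e^-1.96) = 0.8765
σ(-1.29) = 1/(1+e^1.29) = 0.2159
σ(-2.5) = 1/(1+e^2.5) = 0.0759
σ(-0.56) = 1/(1+e^0.56) = 0.3635
result = [0.6295, 0.8765, 0.2159, 0.0759, 0.3635]

[0.6295, 0.8765, 0.2159, 0.0759, 0.3635]


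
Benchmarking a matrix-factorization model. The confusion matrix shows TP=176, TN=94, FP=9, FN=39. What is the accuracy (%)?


Accuracy = (TP+TN)/(TP+TN+FP+FN)
= (176+94)/(318)
= 270/318 = 84.91%

84.91%


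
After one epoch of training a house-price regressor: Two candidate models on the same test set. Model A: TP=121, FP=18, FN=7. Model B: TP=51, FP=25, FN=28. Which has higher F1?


Model A: P=121/139=0.8705, R=121/128=0.9453, F1=2PR/(P+R)=2TP/(2TP+FP+FN)=242/267=0.9064
Model B: P=51/76=0.6711, R=51/79=0.6456, F1=2PR/(P+R)=2TP/(2TP+FP+FN)=102/155=0.6581
0.9064 > 0.6581 → Model A

Model A


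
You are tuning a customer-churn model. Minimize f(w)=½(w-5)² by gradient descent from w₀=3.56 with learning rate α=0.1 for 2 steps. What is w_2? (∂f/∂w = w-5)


step 1: grad = 3.56-5 = -1.44; w = 3.56 - 0.1·(-1.44) = 3.704
step 2: grad = 3.704-5 = -1.296; w = 3.704 - 0.1·(-1.296) = 3.8336

3.8336


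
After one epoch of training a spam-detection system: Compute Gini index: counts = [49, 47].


Probabilities: [49/96, 47/96] ≈ [0.5104, 0.4896]
Σpᵢ² = (2401 + 2209)/96² = 4610/9216
Gini = 1 - Σpᵢ² = 1 - 4610/9216 = 0.4998

0.4998


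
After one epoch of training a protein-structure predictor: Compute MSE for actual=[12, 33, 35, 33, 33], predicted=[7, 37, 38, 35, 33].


Squared errors: (12-7)²=25, (33-37)²=16, (35-38)²=9, (33-35)²=4, (33-33)²=0
Sum = 54
MSE = 54/5 = 54/5

54/5


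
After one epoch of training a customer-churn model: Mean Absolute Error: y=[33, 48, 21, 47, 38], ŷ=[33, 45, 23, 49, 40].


Absolute errors: |33-33|=0, |48-45|=3, |21-23|=2, |47-49|=2, |38-40|=2
Sum = 9
MAE = 9/5 = 9/5

9/5


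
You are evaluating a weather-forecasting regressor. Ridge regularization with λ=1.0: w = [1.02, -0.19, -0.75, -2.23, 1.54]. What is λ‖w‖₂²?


‖w‖₂² = (1.02)² + (-0.19)² + (-0.75)² + (-2.23)² + (1.54)²
     = 1.0404 + 0.0361 + 0.5625 + 4.9729 + 2.3716
     = 8.9835
λ·‖w‖₂² = 1.0·8.9835 = 8.9835

8.9835


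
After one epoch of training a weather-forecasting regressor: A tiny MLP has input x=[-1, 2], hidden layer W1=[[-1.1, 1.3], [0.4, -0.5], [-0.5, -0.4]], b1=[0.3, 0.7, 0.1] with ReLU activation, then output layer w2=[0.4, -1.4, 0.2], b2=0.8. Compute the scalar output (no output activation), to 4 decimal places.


z1[0] = (-1.1)·(-1) + (1.3)·(2) + 0.3 = 4.0
z1[1] = (0.4)·(-1) + (-0.5)·(2) + 0.7 = -0.7
z1[2] = (-0.5)·(-1) + (-0.4)·(2) + 0.1 = -0.2
h = ReLU(z1) = [4.0, 0.0, 0.0]
output = (0.4)·(4.0) + (-1.4)·(0.0) + (0.2)·(0.0) + 0.8 = 2.4

2.4


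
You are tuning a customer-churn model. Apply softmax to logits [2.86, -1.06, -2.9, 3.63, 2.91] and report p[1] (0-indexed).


Exponentials: e^2.86=17.4615, e^-1.06=0.3465, e^-2.9=0.055, e^3.63=37.7128, e^2.91=18.3568
Sum = 73.9326
Softmax = [0.2362, 0.0047, 0.0007, 0.5101, 0.2483]
p[1] = 0.3465/73.9326 = 0.0047

0.0047


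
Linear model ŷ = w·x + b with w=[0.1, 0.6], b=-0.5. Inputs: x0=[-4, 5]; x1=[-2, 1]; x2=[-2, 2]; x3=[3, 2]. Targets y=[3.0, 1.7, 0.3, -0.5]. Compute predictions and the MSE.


ŷ0 = (0.1)·(-4) + (0.6)·(5) - 0.5 = 2.1
ŷ1 = (0.1)·(-2) + (0.6)·(1) - 0.5 = -0.1
ŷ2 = (0.1)·(-2) + (0.6)·(2) - 0.5 = 0.5
ŷ3 = (0.1)·(3) + (0.6)·(2) - 0.5 = 1.0
errors² = [0.81, 3.24, 0.04, 2.25]
MSE = 6.3400/4 = 1.585

1.585


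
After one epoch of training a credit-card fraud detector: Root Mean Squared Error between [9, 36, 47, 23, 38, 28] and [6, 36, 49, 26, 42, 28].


MSE = 38/6 = 6.3333
RMSE = √(38/6) = 2.5166

2.5166


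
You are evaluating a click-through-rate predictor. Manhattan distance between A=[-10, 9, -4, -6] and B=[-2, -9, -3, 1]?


d = |-10+ 2| + |9+ 9| + |-4+ 3| + |-6-1|
  = 8 + 18 + 1 + 7
  = 34

34


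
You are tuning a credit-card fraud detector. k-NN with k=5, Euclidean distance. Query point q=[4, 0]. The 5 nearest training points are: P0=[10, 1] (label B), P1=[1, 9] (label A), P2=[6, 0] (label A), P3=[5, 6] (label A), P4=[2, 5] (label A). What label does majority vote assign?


d(q,P0) = 6.0828  (label B)
d(q,P1) = 9.4868  (label A)
d(q,P2) = 2.0  (label A)
d(q,P3) = 6.0828  (label A)
d(q,P4) = 5.3852  (label A)
Votes: A=4, B=1
Majority → A

A


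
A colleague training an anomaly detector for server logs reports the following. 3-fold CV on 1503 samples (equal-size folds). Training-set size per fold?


Fold size = 1503/3 = 501
Training per fold = 1503 - 501 = 1002

1002


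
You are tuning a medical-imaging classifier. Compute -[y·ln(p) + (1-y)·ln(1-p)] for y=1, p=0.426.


BCE = -[y·ln(p) + (1-y)·ln(1-p)]
= -1·ln(0.426) - 0
= -ln(0.426) = 0.8533

0.8533


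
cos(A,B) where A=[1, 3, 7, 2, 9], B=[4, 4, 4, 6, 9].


A·B = 1·4 + 3·4 + 7·4 + 2·6 + 9·9 = 137
‖A‖ = √144 = 12, ‖B‖ = √165 = 12.8452
cos = 137/(√144·√165) = 137/√23760 = 0.8888

0.8888


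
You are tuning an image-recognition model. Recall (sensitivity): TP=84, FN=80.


Recall = TP/(TP+FN)
= 84/(84+80)
= 84/164 = 51.22%

51.22%


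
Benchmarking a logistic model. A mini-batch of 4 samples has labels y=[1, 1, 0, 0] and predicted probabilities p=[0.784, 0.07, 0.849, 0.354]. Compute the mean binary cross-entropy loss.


L[0] = -ln(0.784) = 0.2433
L[1] = -ln(0.07) = 2.6593
L[2] = -ln(1-0.849) = -ln(0.151) = 1.8905
L[3] = -ln(1-0.354) = -ln(0.646) = 0.437
mean = (0.2433 + 2.6593 + 1.8905 + 0.437)/4 = 1.3075

1.3075


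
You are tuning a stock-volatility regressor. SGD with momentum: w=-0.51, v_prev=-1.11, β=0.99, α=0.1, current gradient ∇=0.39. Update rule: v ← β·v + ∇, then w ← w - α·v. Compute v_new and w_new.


v_new = 0.99·-1.11 + 0.39 = -1.0989 + 0.39 = -0.7089
w_new = -0.51 - 0.1·-0.7089 = -0.51 + 0.07089 = -0.43911

v_new=-0.7089, w_new=-0.43911


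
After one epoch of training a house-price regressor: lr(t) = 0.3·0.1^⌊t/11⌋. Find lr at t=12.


n_drops = ⌊12/11⌋ = 1
lr = 0.3·0.1^1 = 0.3·0.1 = 0.03

0.03


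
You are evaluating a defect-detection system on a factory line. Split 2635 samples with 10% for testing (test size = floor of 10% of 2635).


Test = ⌊2635·10/100⌋ = 263
Train = 2635 - 263 = 2372

Train: 2372, Test: 263


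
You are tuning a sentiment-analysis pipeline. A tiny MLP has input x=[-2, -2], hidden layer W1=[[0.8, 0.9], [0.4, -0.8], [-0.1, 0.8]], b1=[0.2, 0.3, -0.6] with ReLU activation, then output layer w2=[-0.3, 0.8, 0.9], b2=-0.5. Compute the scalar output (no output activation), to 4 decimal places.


z1[0] = (0.8)·(-2) + (0.9)·(-2) + 0.2 = -3.2
z1[1] = (0.4)·(-2) + (-0.8)·(-2) + 0.3 = 1.1
z1[2] = (-0.1)·(-2) + (0.8)·(-2) - 0.6 = -2.0
h = ReLU(z1) = [0.0, 1.1, 0.0]
output = (-0.3)·(0.0) + (0.8)·(1.1) + (0.9)·(0.0) - 0.5 = 0.38

0.38


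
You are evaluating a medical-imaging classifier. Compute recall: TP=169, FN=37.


Recall = TP/(TP+FN)
= 169/(169+37)
= 169/206 = 82.04%

82.04%


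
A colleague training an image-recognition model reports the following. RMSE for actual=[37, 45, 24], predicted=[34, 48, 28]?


MSE = 34/3 = 11.3333
RMSE = √(34/3) = 3.3665

3.3665


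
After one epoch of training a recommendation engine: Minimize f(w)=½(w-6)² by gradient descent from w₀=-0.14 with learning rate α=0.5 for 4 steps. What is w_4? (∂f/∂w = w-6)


step 1: grad = -0.14-6 = -6.14; w = -0.14 - 0.5·(-6.14) = 2.93
step 2: grad = 2.93-6 = -3.07; w = 2.93 - 0.5·(-3.07) = 4.465
step 3: grad = 4.465-6 = -1.535; w = 4.465 - 0.5·(-1.535) = 5.2325
step 4: grad = 5.2325-6 = -0.7675; w = 5.2325 - 0.5·(-0.7675) = 5.61625

5.61625


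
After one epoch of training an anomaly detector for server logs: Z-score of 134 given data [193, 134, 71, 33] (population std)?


μ = 107.75, σ = 61.022
z = (134 - 107.75)/61.022 = 0.4302

0.4302


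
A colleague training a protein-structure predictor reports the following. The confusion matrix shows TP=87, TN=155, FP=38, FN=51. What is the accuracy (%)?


Accuracy = (TP+TN)/(TP+TN+FP+FN)
= (87+155)/(331)
= 242/331 = 73.11%

73.11%


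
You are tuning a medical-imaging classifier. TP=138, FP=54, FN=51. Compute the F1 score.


Precision = 138/192 = 0.7188
Recall = 138/189 = 0.7302
F1 = 2·P·R/(P+R) = 2·TP/(2·TP+FP+FN) = 276/(276+54+51) = 276/381 = 0.7244

0.7244


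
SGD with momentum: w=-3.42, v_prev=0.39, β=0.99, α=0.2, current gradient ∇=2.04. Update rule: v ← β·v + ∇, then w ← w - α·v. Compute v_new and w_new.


v_new = 0.99·0.39 + 2.04 = 0.3861 + 2.04 = 2.4261
w_new = -3.42 - 0.2·2.4261 = -3.42 - 0.48522 = -3.90522

v_new=2.4261, w_new=-3.90522


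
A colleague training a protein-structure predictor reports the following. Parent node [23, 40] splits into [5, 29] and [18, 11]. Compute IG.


Parent = [23, 40], H_parent = 0.9468
H_left = 0.6024 (n=34), H_right = 0.9576 (n=29)
H_children = (34/63)·0.6024 + (29/63)·0.9576 = 0.7659
IG = 0.9468 - 0.7659 = 0.1809

0.1809


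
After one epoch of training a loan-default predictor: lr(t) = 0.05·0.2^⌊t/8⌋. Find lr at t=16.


n_drops = ⌊16/8⌋ = 2
lr = 0.05·0.2^2 = 0.05·0.04 = 0.002

0.002


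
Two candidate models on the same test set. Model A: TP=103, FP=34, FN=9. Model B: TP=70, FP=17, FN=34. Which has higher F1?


Model A: P=103/137=0.7518, R=103/112=0.9196, F1=2PR/(P+R)=2TP/(2TP+FP+FN)=206/249=0.8273
Model B: P=70/87=0.8046, R=70/104=0.6731, F1=2PR/(P+R)=2TP/(2TP+FP+FN)=140/191=0.733
0.8273 > 0.733 → Model A

Model A


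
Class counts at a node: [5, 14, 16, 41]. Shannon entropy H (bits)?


Probabilities: [5/76, 14/76, 16/76, 41/76] ≈ [0.0658, 0.1842, 0.2105, 0.5395]
H = -((5/76)·log₂(5/76) + (14/76)·log₂(14/76) + (16/76)·log₂(16/76) + (41/76)·log₂(41/76))
  = 1.6615 bits

1.6615 bits


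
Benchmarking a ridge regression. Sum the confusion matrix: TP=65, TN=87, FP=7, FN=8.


Total = TP + TN + FP + FN
= 65 + 87 + 7 + 8
= 167
(Predicted positive: 72, predicted negative: 95)

167


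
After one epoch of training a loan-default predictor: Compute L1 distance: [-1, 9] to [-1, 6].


d = |-1+ 1| + |9-6|
  = 0 + 3
  = 3

3


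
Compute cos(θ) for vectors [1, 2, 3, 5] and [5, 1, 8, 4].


A·B = 1·5 + 2·1 + 3·8 + 5·4 = 51
‖A‖ = √39 = 6.245, ‖B‖ = √106 = 10.2956
cos = 51/(√39·√106) = 51/√4134 = 0.7932

0.7932


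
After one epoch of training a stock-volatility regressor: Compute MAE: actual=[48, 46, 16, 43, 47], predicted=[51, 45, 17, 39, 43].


Absolute errors: |48-51|=3, |46-45|=1, |16-17|=1, |43-39|=4, |47-43|=4
Sum = 13
MAE = 13/5 = 13/5

13/5


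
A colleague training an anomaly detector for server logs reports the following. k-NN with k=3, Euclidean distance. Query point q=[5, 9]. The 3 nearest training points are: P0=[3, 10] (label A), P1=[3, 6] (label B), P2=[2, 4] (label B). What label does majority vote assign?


d(q,P0) = 2.2361  (label A)
d(q,P1) = 3.6056  (label B)
d(q,P2) = 5.831  (label B)
Votes: A=1, B=2
Majority → B

B


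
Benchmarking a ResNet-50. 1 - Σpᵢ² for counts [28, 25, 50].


Probabilities: [28/103, 25/103, 50/103] ≈ [0.2718, 0.2427, 0.4854]
Σpᵢ² = (784 + 625 + 2500)/103² = 3909/10609
Gini = 1 - Σpᵢ² = 1 - 3909/10609 = 0.6315

0.6315


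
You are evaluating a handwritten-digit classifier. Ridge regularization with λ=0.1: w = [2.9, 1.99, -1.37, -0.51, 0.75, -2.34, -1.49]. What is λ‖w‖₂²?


‖w‖₂² = (2.9)² + (1.99)² + (-1.37)² + (-0.51)² + (0.75)² + (-2.34)² + (-1.49)²
     = 8.41 + 3.9601 + 1.8769 + 0.2601 + 0.5625 + 5.4756 + 2.2201
     = 22.7653
λ·‖w‖₂² = 0.1·22.7653 = 2.27653

2.27653


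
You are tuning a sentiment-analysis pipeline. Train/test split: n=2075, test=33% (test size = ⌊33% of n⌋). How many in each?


Test = ⌊2075·33/100⌋ = 684
Train = 2075 - 684 = 1391

Train: 1391, Test: 684


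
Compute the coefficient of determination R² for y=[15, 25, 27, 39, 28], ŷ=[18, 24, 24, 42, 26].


ȳ = 26.8
SS_res = Σ(y-ŷ)² = 32
SS_tot = Σ(y-ȳ)² = 292.8
R² = 1 - SS_res/SS_tot = 1 - 0.1093 = 0.8907

0.8907


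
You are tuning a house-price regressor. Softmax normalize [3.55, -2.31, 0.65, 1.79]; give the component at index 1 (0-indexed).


Exponentials: e^3.55=34.8133, e^-2.31=0.0993, e^0.65=1.9155, e^1.79=5.9895
Sum = 42.8176
Softmax = [0.8131, 0.0023, 0.0447, 0.1399]
p[1] = 0.0993/42.8176 = 0.0023

0.0023


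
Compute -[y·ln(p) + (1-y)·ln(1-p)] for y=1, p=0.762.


BCE = -[y·ln(p) + (1-y)·ln(1-p)]
= -1·ln(0.762) - 0
= -ln(0.762) = 0.2718

0.2718


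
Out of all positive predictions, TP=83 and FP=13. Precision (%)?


Precision = TP/(TP+FP)
= 83/(83+13)
= 83/96 = 86.46%

86.46%


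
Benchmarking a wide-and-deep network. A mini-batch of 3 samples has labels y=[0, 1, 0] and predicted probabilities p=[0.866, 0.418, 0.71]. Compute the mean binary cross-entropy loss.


L[0] = -ln(1-0.866) = -ln(0.134) = 2.0099
L[1] = -ln(0.418) = 0.8723
L[2] = -ln(1-0.71) = -ln(0.29) = 1.2379
mean = (2.0099 + 0.8723 + 1.2379)/3 = 1.3734

1.3734


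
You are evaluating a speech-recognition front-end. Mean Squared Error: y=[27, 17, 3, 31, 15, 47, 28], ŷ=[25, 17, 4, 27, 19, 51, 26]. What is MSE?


Squared errors: (27-25)²=4, (17-17)²=0, (3-4)²=1, (31-27)²=16, (15-19)²=16, (47-51)²=16, (28-26)²=4
Sum = 57
MSE = 57/7 = 57/7

57/7


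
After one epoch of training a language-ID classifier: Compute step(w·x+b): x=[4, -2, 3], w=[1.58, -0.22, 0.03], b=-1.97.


z = (4)·(1.58) + (-2)·(-0.22) + (3)·(0.03) - 1.97
  = 4.88
step(z) = 1 (z≥0)

1


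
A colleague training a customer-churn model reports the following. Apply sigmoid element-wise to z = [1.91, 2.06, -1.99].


σ(1.91) = 1/(1+e^-1.91) = 0.871
σ(2.06) = 1/(1+e^-2.06) = 0.887
σ(-1.99) = 1/(1+e^1.99) = 0.1203
result = [0.871, 0.887, 0.1203]

[0.871, 0.887, 0.1203]


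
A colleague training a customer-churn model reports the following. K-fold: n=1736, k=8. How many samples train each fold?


Fold size = 1736/8 = 217
Training per fold = 1736 - 217 = 1519

1519


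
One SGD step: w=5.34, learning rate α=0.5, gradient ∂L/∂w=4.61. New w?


w_new = w - α·∇
= 5.34 - 0.5·4.61
= 5.34 - 2.305
= 3.035

3.035


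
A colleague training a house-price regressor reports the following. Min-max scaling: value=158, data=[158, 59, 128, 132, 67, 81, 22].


min=22, max=158
(158-22)/(158-22) = 136/136 = 1.0

1.0


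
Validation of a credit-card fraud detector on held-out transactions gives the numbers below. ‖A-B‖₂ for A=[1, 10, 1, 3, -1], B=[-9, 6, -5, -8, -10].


d = √((1+ 9)² + (10-6)² + (1+ 5)² + (3+ 8)² + (-1+ 10)²)
  = √(100 + 16 + 36 + 121 + 81)
  = √354 = 18.8149

18.8149


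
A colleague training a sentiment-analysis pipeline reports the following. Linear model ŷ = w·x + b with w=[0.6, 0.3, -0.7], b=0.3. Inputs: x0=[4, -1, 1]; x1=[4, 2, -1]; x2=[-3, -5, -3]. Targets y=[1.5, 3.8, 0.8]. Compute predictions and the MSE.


ŷ0 = (0.6)·(4) + (0.3)·(-1) + (-0.7)·(1) + 0.3 = 1.7
ŷ1 = (0.6)·(4) + (0.3)·(2) + (-0.7)·(-1) + 0.3 = 4.0
ŷ2 = (0.6)·(-3) + (0.3)·(-5) + (-0.7)·(-3) + 0.3 = -0.9
errors² = [0.04, 0.04, 2.89]
MSE = 2.9700/3 = 0.99

0.99


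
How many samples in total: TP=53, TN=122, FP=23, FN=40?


Total = TP + TN + FP + FN
= 53 + 122 + 23 + 40
= 238
(Predicted positive: 76, predicted negative: 162)

238


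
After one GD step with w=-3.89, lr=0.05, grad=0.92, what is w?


w_new = w - α·∇
= -3.89 - 0.05·0.92
= -3.89 - 0.046
= -3.936

-3.936


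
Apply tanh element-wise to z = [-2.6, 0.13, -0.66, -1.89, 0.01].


tanh(-2.6) = -0.989
tanh(0.13) = 0.1293
tanh(-0.66) = -0.5784
tanh(-1.89) = -0.9554
tanh(0.01) = 0.01
result = [-0.989, 0.1293, -0.5784, -0.9554, 0.01]

[-0.989, 0.1293, -0.5784, -0.9554, 0.01]


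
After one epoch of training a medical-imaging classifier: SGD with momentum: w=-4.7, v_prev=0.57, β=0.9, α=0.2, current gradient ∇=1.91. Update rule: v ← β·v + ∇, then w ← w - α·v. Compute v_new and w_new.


v_new = 0.9·0.57 + 1.91 = 0.513 + 1.91 = 2.423
w_new = -4.7 - 0.2·2.423 = -4.7 - 0.4846 = -5.1846

v_new=2.423, w_new=-5.1846


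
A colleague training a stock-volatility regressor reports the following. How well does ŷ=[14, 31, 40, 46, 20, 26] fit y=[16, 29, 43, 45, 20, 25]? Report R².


ȳ = 29.6667
SS_res = Σ(y-ŷ)² = 19
SS_tot = Σ(y-ȳ)² = 715.33
R² = 1 - SS_res/SS_tot = 1 - 0.0266 = 0.9734

0.9734


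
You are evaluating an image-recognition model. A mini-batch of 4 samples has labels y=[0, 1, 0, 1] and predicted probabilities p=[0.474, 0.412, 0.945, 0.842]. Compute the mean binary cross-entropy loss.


L[0] = -ln(1-0.474) = -ln(0.526) = 0.6425
L[1] = -ln(0.412) = 0.8867
L[2] = -ln(1-0.945) = -ln(0.055) = 2.9004
L[3] = -ln(0.842) = 0.172
mean = (0.6425 + 0.8867 + 2.9004 + 0.172)/4 = 1.1504

1.1504


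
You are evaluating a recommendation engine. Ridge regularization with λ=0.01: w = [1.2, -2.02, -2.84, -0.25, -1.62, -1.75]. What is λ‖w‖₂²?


‖w‖₂² = (1.2)² + (-2.02)² + (-2.84)² + (-0.25)² + (-1.62)² + (-1.75)²
     = 1.44 + 4.0804 + 8.0656 + 0.0625 + 2.6244 + 3.0625
     = 19.3354
λ·‖w‖₂² = 0.01·19.3354 = 0.193354

0.193354


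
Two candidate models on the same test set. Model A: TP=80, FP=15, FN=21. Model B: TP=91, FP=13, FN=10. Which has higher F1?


Model A: P=80/95=0.8421, R=80/101=0.7921, F1=2PR/(P+R)=2TP/(2TP+FP+FN)=160/196=0.8163
Model B: P=91/104=0.875, R=91/101=0.901, F1=2PR/(P+R)=2TP/(2TP+FP+FN)=182/205=0.8878
0.8163 < 0.8878 → Model B

Model B


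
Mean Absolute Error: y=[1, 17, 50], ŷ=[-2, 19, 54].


Absolute errors: |1+ 2|=3, |17-19|=2, |50-54|=4
Sum = 9
MAE = 9/3 = 3

3


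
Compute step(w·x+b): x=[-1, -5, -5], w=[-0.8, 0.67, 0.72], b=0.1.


z = (-1)·(-0.8) + (-5)·(0.67) + (-5)·(0.72) + 0.1
  = -6.05
step(z) = 0 (z<0)

0


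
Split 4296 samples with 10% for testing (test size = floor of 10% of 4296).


Test = ⌊4296·10/100⌋ = 429
Train = 4296 - 429 = 3867

Train: 3867, Test: 429


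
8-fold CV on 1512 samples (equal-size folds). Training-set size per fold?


Fold size = 1512/8 = 189
Training per fold = 1512 - 189 = 1323

1323


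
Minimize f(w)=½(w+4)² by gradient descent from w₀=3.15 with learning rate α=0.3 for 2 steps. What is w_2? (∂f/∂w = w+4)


step 1: grad = 3.15+4 = 7.15; w = 3.15 - 0.3·(7.15) = 1.005
step 2: grad = 1.005+4 = 5.005; w = 1.005 - 0.3·(5.005) = -0.4965

-0.4965


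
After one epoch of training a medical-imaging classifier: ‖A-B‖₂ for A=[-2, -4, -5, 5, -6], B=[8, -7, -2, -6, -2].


d = √((-2-8)² + (-4+ 7)² + (-5+ 2)² + (5+ 6)² + (-6+ 2)²)
  = √(100 + 9 + 9 + 121 + 16)
  = √255 = 15.9687

15.9687


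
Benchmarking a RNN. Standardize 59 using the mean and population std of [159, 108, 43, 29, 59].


μ = 79.6, σ = 47.823
z = (59 - 79.6)/47.823 = -0.4308

-0.4308


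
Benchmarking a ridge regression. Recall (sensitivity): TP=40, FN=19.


Recall = TP/(TP+FN)
= 40/(40+19)
= 40/59 = 67.8%

67.8%


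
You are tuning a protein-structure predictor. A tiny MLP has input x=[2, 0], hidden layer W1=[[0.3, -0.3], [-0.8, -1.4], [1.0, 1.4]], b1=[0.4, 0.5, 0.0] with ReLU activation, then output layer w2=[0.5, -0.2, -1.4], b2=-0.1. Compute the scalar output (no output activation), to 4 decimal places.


z1[0] = (0.3)·(2) + (-0.3)·(0) + 0.4 = 1.0
z1[1] = (-0.8)·(2) + (-1.4)·(0) + 0.5 = -1.1
z1[2] = (1.0)·(2) + (1.4)·(0) + 0.0 = 2.0
h = ReLU(z1) = [1.0, 0.0, 2.0]
output = (0.5)·(1.0) + (-0.2)·(0.0) + (-1.4)·(2.0) - 0.1 = -2.4

-2.4


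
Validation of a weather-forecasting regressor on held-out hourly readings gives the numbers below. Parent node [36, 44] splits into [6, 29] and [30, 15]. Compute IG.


Parent = [36, 44], H_parent = 0.9928
H_left = 0.661 (n=35), H_right = 0.9183 (n=45)
H_children = (35/80)·0.661 + (45/80)·0.9183 = 0.8057
IG = 0.9928 - 0.8057 = 0.1871

0.1871


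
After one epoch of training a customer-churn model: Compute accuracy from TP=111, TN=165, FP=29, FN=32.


Accuracy = (TP+TN)/(TP+TN+FP+FN)
= (111+165)/(337)
= 276/337 = 81.9%

81.9%


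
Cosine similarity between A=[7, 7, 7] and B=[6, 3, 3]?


A·B = 7·6 + 7·3 + 7·3 = 84
‖A‖ = √147 = 12.1244, ‖B‖ = √54 = 7.3485
cos = 84/(√147·√54) = 84/√7938 = 0.9428

0.9428


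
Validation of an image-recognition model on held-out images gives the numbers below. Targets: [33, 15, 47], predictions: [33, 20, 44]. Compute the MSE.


Squared errors: (33-33)²=0, (15-20)²=25, (47-44)²=9
Sum = 34
MSE = 34/3 = 34/3

34/3


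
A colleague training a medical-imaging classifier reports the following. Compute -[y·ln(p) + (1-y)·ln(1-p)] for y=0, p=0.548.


BCE = -[y·ln(p) + (1-y)·ln(1-p)]
= -0 - 1·ln(1-0.548)
= -ln(0.452) = 0.7941

0.7941


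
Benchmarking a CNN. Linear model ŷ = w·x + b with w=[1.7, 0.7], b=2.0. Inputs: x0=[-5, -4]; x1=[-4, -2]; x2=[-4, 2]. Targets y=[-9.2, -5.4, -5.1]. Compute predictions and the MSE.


ŷ0 = (1.7)·(-5) + (0.7)·(-4) + 2.0 = -9.3
ŷ1 = (1.7)·(-4) + (0.7)·(-2) + 2.0 = -6.2
ŷ2 = (1.7)·(-4) + (0.7)·(2) + 2.0 = -3.4
errors² = [0.01, 0.64, 2.89]
MSE = 3.5400/3 = 1.18

1.18


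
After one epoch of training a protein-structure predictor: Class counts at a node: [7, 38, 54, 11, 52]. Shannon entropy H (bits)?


Probabilities: [7/162, 38/162, 54/162, 11/162, 52/162] ≈ [0.0432, 0.2346, 0.3333, 0.0679, 0.321]
H = -((7/162)·log₂(7/162) + (38/162)·log₂(38/162) + (54/162)·log₂(54/162) + (11/162)·log₂(11/162) + (52/162)·log₂(52/162))
  = 2.0046 bits

2.0046 bits


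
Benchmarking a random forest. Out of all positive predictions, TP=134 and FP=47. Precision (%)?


Precision = TP/(TP+FP)
= 134/(134+47)
= 134/181 = 74.03%

74.03%


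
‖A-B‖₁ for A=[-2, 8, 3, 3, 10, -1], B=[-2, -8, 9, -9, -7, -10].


d = |-2+ 2| + |8+ 8| + |3-9| + |3+ 9| + |10+ 7| + |-1+ 10|
  = 0 + 16 + 6 + 12 + 17 + 9
  = 60

60


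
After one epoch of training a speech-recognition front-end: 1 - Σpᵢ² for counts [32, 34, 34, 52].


Probabilities: [32/152, 34/152, 34/152, 52/152] ≈ [0.2105, 0.2237, 0.2237, 0.3421]
Σpᵢ² = (1024 + 1156 + 1156 + 2704)/152² = 6040/23104
Gini = 1 - Σpᵢ² = 1 - 6040/23104 = 0.7386

0.7386


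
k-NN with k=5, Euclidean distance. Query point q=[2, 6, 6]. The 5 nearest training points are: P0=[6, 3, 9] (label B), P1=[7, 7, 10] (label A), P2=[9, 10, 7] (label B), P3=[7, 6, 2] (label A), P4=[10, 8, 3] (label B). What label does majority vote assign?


d(q,P0) = 5.831  (label B)
d(q,P1) = 6.4807  (label A)
d(q,P2) = 8.124  (label B)
d(q,P3) = 6.4031  (label A)
d(q,P4) = 8.775  (label B)
Votes: A=2, B=3
Majority → B

B


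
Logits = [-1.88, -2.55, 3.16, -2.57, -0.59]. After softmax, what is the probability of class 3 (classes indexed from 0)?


Exponentials: e^-1.88=0.1526, e^-2.55=0.0781, e^3.16=23.5706, e^-2.57=0.0765, e^-0.59=0.5543
Sum = 24.4321
Softmax = [0.0062, 0.0032, 0.9647, 0.0031, 0.0227]
p[3] = 0.0765/24.4321 = 0.0031

0.0031


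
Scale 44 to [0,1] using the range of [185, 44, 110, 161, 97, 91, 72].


min=44, max=185
(44-44)/(185-44) = 0/141 = 0.0

0.0


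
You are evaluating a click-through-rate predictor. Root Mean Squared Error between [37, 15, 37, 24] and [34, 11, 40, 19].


MSE = 59/4 = 14.75
RMSE = √(59/4) = 3.8406

3.8406


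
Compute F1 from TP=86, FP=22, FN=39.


Precision = 86/108 = 0.7963
Recall = 86/125 = 0.688
F1 = 2·P·R/(P+R) = 2·TP/(2·TP+FP+FN) = 172/(172+22+39) = 172/233 = 0.7382

0.7382


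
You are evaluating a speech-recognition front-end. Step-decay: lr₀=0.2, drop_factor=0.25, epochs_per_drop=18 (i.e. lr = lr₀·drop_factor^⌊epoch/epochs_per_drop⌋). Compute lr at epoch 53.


n_drops = ⌊53/18⌋ = 2
lr = 0.2·0.25^2 = 0.2·0.0625 = 0.0125

0.0125


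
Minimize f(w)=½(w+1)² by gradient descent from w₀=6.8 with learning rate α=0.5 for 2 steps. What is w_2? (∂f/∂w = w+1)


step 1: grad = 6.8+1 = 7.8; w = 6.8 - 0.5·(7.8) = 2.9
step 2: grad = 2.9+1 = 3.9; w = 2.9 - 0.5·(3.9) = 0.95

0.95


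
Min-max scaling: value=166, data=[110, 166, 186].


min=110, max=186
(166-110)/(186-110) = 56/76 = 0.7368

0.7368


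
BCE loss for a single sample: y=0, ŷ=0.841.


BCE = -[y·ln(p) + (1-y)·ln(1-p)]
= -0 - 1·ln(1-0.841)
= -ln(0.159) = 1.8389

1.8389


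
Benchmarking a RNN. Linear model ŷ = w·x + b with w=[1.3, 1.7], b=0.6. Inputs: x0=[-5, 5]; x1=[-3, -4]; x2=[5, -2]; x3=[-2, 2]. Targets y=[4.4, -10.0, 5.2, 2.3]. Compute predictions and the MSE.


ŷ0 = (1.3)·(-5) + (1.7)·(5) + 0.6 = 2.6
ŷ1 = (1.3)·(-3) + (1.7)·(-4) + 0.6 = -10.1
ŷ2 = (1.3)·(5) + (1.7)·(-2) + 0.6 = 3.7
ŷ3 = (1.3)·(-2) + (1.7)·(2) + 0.6 = 1.4
errors² = [3.24, 0.01, 2.25, 0.81]
MSE = 6.3100/4 = 1.5775

1.5775


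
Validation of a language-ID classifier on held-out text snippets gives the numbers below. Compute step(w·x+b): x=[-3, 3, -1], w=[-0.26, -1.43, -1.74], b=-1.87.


z = (-3)·(-0.26) + (3)·(-1.43) + (-1)·(-1.74) - 1.87
  = -3.64
step(z) = 0 (z<0)

0


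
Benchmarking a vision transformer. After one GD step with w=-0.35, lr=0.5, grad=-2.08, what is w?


w_new = w - α·∇
= -0.35 - 0.5·-2.08
= -0.35 + 1.04
= 0.69

0.69


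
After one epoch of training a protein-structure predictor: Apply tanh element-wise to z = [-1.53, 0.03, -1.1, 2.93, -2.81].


tanh(-1.53) = -0.9104
tanh(0.03) = 0.03
tanh(-1.1) = -0.8005
tanh(2.93) = 0.9943
tanh(-2.81) = -0.9928
result = [-0.9104, 0.03, -0.8005, 0.9943, -0.9928]

[-0.9104, 0.03, -0.8005, 0.9943, -0.9928]


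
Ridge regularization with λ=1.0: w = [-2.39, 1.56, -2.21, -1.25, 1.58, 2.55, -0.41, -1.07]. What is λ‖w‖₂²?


‖w‖₂² = (-2.39)² + (1.56)² + (-2.21)² + (-1.25)² + (1.58)² + (2.55)² + (-0.41)² + (-1.07)²
     = 5.7121 + 2.4336 + 4.8841 + 1.5625 + 2.4964 + 6.5025 + 0.1681 + 1.1449
     = 24.9042
λ·‖w‖₂² = 1.0·24.9042 = 24.9042

24.9042


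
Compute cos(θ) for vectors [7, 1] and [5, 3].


A·B = 7·5 + 1·3 = 38
‖A‖ = √50 = 7.0711, ‖B‖ = √34 = 5.831
cos = 38/(√50·√34) = 38/√1700 = 0.9216

0.9216


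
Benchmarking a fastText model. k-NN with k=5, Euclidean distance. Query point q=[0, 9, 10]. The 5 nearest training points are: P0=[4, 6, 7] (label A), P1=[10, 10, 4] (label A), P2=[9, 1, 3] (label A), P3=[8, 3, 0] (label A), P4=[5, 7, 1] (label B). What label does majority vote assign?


d(q,P0) = 5.831  (label A)
d(q,P1) = 11.7047  (label A)
d(q,P2) = 13.9284  (label A)
d(q,P3) = 14.1421  (label A)
d(q,P4) = 10.4881  (label B)
Votes: A=4, B=1
Majority → A

A


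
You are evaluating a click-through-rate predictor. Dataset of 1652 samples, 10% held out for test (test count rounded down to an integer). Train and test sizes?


Test = ⌊1652·10/100⌋ = 165
Train = 1652 - 165 = 1487

Train: 1487, Test: 165


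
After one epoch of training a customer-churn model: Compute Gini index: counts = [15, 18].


Probabilities: [15/33, 18/33] ≈ [0.4545, 0.5455]
Σpᵢ² = (225 + 324)/33² = 549/1089
Gini = 1 - Σpᵢ² = 1 - 549/1089 = 0.4959

0.4959


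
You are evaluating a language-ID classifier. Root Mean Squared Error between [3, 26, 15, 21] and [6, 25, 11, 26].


MSE = 51/4 = 12.75
RMSE = √(51/4) = 3.5707

3.5707


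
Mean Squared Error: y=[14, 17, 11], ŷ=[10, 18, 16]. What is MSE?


Squared errors: (14-10)²=16, (17-18)²=1, (11-16)²=25
Sum = 42
MSE = 42/3 = 14

14


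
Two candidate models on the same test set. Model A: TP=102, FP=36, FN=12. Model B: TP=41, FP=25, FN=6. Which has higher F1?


Model A: P=102/138=0.7391, R=102/114=0.8947, F1=2PR/(P+R)=2TP/(2TP+FP+FN)=204/252=0.8095
Model B: P=41/66=0.6212, R=41/47=0.8723, F1=2PR/(P+R)=2TP/(2TP+FP+FN)=82/113=0.7257
0.8095 > 0.7257 → Model A

Model A


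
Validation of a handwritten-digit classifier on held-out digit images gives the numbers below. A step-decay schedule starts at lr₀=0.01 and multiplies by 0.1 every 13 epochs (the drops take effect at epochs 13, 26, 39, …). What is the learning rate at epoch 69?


n_drops = ⌊69/13⌋ = 5
lr = 0.01·0.1^5 = 0.01·0.00001 = 0.0000001

0.0000001
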